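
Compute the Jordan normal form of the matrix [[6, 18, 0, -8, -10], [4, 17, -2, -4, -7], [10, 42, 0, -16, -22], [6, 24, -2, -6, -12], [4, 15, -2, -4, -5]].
J = [[2, 1, 0, 0, 0], [0, 2, 0, 0, 0], [0, 0, 2, 0, 0], [0, 0, 0, 2, 0], [0, 0, 0, 0, 4]]

The characteristic polynomial is det(xI - A) = (x - 4)(x - 2)^4, so the eigenvalues are 2 (algebraic multiplicity 4), 4 (algebraic multiplicity 1).

For λ = 2: rank(A - 2I) = 2, rank((A - 2I)^2) = 1. The eigenspace has dimension 5 - 2 = 3, so there are 3 Jordan blocks; the rank sequence gives block sizes [2, 1, 1].

For λ = 4: algebraic multiplicity 1 gives one 1×1 block.

Assembling the blocks gives the Jordan form J above.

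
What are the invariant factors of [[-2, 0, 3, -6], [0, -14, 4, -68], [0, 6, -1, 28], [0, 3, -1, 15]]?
The Jordan structure of A has elementary divisors (x + 2), (x + 2), (x - 1)^2. Arranging the block sizes at each eigenvalue in decreasing order and taking row products gives the invariant factors.

Invariant factors (smallest first, each dividing the next): x + 2, (x - 1)^2(x + 2).

Check: the last factor (x - 1)^2(x + 2) is the minimal polynomial, and the product (x - 1)^2(x + 2)^2 is the characteristic polynomial.

x + 2, (x - 1)^2(x + 2)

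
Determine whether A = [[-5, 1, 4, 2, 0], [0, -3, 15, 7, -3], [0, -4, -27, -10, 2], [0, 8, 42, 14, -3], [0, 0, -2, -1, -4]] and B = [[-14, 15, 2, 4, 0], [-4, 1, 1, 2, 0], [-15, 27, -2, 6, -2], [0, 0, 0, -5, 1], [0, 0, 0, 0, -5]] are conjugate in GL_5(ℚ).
Yes.

Two matrices over a field are similar if and only if they have the same invariant factors.

Both A and B have characteristic polynomial (x + 5)^5 and minimal polynomial (x + 5)^3. Computing further, both have invariant factors (x + 5)^2, (x + 5)^3. Hence A and B are similar.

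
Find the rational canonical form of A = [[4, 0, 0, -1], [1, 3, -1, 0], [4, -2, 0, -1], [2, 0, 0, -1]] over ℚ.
R = [[0, 2, 0, 0], [1, 3, 0, 0], [0, 0, 0, 2], [0, 0, 1, 3]]

The invariant factors of A (the non-unit diagonal entries of the Smith normal form of xI - A over ℚ[x]) are x^2 - 3x - 2, x^2 - 3x - 2, each dividing the next. The characteristic polynomial is their product, (x^2 - 3x - 2)^2.

The rational canonical form is the block-diagonal matrix of companion matrices C(f_i):
R = [[0, 2, 0, 0], [1, 3, 0, 0], [0, 0, 0, 2], [0, 0, 1, 3]].

Note the characteristic polynomial does not split into linear factors over ℚ, so A has no Jordan form over ℚ; the rational canonical form exists over any field.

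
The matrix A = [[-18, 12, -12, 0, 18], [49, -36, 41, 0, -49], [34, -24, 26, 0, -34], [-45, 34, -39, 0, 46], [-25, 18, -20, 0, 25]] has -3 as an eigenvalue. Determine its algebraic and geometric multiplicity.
The characteristic polynomial is x^4(x + 3), so the factor x + 3 appears with exponent 1: the algebraic multiplicity is 1.

rank(A + 3I) = 4, so the eigenspace has dimension 5 - 4 = 1: the geometric multiplicity is 1.

algebraic multiplicity 1, geometric multiplicity 1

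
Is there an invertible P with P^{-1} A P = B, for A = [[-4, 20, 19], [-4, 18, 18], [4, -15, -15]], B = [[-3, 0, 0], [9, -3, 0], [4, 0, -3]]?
trace(A) = -1 but trace(B) = -9. The trace is a similarity invariant, so A and B are not similar.

No.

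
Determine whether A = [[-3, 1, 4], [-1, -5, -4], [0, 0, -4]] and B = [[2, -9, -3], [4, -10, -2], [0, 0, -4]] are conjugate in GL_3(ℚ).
Yes.

Two matrices over a field are similar if and only if they have the same invariant factors.

Both A and B have characteristic polynomial (x + 4)^3 and minimal polynomial (x + 4)^2. Computing further, both have invariant factors x + 4, (x + 4)^2. Hence A and B are similar.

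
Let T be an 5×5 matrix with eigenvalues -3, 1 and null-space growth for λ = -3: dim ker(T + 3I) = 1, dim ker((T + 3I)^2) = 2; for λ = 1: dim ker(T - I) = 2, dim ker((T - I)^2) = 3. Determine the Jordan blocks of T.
Jordan blocks: (-3, 2), (1, 2), (1, 1)

λ = -3: successive nullity increments [1, 1] count blocks of size ≥ k; block sizes are [2].
λ = 1: successive nullity increments [2, 1] count blocks of size ≥ k; block sizes are [2, 1].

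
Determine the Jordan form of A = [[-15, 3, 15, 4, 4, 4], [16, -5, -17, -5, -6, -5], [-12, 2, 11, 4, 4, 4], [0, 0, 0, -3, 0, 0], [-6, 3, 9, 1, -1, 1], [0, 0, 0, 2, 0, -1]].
The characteristic polynomial is det(xI - A) = (x + 1)^2(x + 3)^4, so the eigenvalues are -3 (algebraic multiplicity 4), -1 (algebraic multiplicity 2).

For λ = -3: rank(A + 3I) = 4, rank((A + 3I)^2) = 3, rank((A + 3I)^3) = 2. The eigenspace has dimension 6 - 4 = 2, so there are 2 Jordan blocks; the rank sequence gives block sizes [3, 1].

For λ = -1: rank(A + I) = 5, rank((A + I)^2) = 4. The eigenspace has dimension 6 - 5 = 1, so there is 1 Jordan block; the rank sequence gives block sizes [2].

Assembling the blocks gives the Jordan form J above.

J = [[-3, 1, 0, 0, 0, 0], [0, -3, 1, 0, 0, 0], [0, 0, -3, 0, 0, 0], [0, 0, 0, -3, 0, 0], [0, 0, 0, 0, -1, 1], [0, 0, 0, 0, 0, -1]]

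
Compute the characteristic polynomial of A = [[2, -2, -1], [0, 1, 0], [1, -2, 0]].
xI - A = [[x - 2, 2, 1], [0, x - 1, 0], [-1, 2, x]].

Expanding det(xI - A) along the first row:
det(xI - A) = + (x - 2)·det([[x - 1, 0], [2, x]]) - (2)·det([[0, 0], [-1, x]]) + (1)·det([[0, x - 1], [-1, 2]]).

Evaluating gives χ_A(x) = x^3 - 3x^2 + 3x - 1 = (x - 1)^3.

χ_A(x) = (x - 1)^3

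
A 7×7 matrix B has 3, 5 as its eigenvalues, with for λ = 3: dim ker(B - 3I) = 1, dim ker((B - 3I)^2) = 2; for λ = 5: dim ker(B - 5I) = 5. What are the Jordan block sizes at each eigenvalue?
λ = 3: successive nullity increments [1, 1] count blocks of size ≥ k; block sizes are [2].
λ = 5: successive nullity increments [5] count blocks of size ≥ k; block sizes are [1, 1, 1, 1, 1].

Jordan blocks: (3, 2), (5, 1), (5, 1), (5, 1), (5, 1), (5, 1)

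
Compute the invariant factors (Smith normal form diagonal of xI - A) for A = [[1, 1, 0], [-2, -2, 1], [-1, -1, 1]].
x^3

The Jordan structure of A has elementary divisors x^3. Arranging the block sizes at each eigenvalue in decreasing order and taking row products gives the invariant factors.

Invariant factors (smallest first, each dividing the next): x^3.

Check: the last factor x^3 is the minimal polynomial, and the product x^3 is the characteristic polynomial.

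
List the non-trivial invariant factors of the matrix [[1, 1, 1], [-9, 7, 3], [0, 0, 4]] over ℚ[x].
The Jordan structure of A has elementary divisors (x - 4)^2, (x - 4). Arranging the block sizes at each eigenvalue in decreasing order and taking row products gives the invariant factors.

Invariant factors (smallest first, each dividing the next): x - 4, (x - 4)^2.

Check: the last factor (x - 4)^2 is the minimal polynomial, and the product (x - 4)^3 is the characteristic polynomial.

x - 4, (x - 4)^2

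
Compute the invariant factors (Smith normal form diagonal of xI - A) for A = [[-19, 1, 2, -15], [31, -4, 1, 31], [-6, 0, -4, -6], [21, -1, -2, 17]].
(x - 2)(x + 4)^3

The Jordan structure of A has elementary divisors (x + 4)^3, (x - 2). Arranging the block sizes at each eigenvalue in decreasing order and taking row products gives the invariant factors.

Invariant factors (smallest first, each dividing the next): (x - 2)(x + 4)^3.

Check: the last factor (x - 2)(x + 4)^3 is the minimal polynomial, and the product (x - 2)(x + 4)^3 is the characteristic polynomial.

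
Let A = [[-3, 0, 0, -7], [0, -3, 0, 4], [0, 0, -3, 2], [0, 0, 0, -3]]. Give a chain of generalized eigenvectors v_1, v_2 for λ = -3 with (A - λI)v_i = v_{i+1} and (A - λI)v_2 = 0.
v_1 = [[14, -8, -4, 1]]^T, v_2 = [[-7, 4, 2, 0]]^T

We seek v_1 ∈ ker((A + 3I)^2) \ ker(A + 3I), then set v_{i+1} = (A + 3I) v_i.

One such chain is v_1 = [[14, -8, -4, 1]]^T, v_2 = [[-7, 4, 2, 0]]^T. Check: (A + 3I) v_2 = [[0, 0, 0, 0]]^T = 0.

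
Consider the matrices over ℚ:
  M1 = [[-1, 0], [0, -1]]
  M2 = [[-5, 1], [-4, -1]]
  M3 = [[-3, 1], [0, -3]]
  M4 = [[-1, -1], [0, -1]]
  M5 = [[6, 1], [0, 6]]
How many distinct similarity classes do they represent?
Characteristic polynomials: χ_{M1} = (x + 1)^2, χ_{M2} = (x + 3)^2, χ_{M3} = (x + 3)^2, χ_{M4} = (x + 1)^2, χ_{M5} = (x - 6)^2.

{M1}: invariant factors x + 1, x + 1.

{M2, M3}: invariant factors (x + 3)^2.

{M4}: invariant factors (x + 1)^2.

{M5}: invariant factors (x - 6)^2.

Matrices are similar if and only if their invariant-factor lists agree; the partition into similarity classes is {M1}, {M2, M3}, {M4}, {M5}.

4 classes: {M1}, {M2, M3}, {M4}, {M5}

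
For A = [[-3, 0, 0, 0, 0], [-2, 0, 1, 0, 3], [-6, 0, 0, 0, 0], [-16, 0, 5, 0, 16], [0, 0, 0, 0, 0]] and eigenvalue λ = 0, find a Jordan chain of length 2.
We seek v_1 ∈ ker(A^2) \ ker(A), then set v_{i+1} = A v_i.

One such chain is v_1 = [[0, 0, 1, 1, 0]]^T, v_2 = [[0, 1, 0, 5, 0]]^T. Check: A v_2 = [[0, 0, 0, 0, 0]]^T = 0.

v_1 = [[0, 0, 1, 1, 0]]^T, v_2 = [[0, 1, 0, 5, 0]]^T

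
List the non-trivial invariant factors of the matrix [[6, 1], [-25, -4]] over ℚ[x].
The Jordan structure of A has elementary divisors (x - 1)^2. Arranging the block sizes at each eigenvalue in decreasing order and taking row products gives the invariant factors.

Invariant factors (smallest first, each dividing the next): (x - 1)^2.

Check: the last factor (x - 1)^2 is the minimal polynomial, and the product (x - 1)^2 is the characteristic polynomial.

(x - 1)^2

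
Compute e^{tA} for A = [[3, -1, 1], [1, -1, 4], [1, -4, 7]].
A has Jordan form J = [[3, 1, 0], [0, 3, 1], [0, 0, 3]] with A = PJP^{-1}, so e^{tA} = P e^{tJ} P^{-1}.

For a Jordan block J_k(λ), e^{tJ_k(λ)} = e^{λt} · (I + tN + t^2 N^2/2! + ... + t^{k-1} N^{k-1}/(k-1)!) where N is the nilpotent superdiagonal part.

Assembling the blocks and conjugating back gives the entries of e^{tA} as shown above.

e^{tA} = [[e^{3*t}, -t*e^{3*t}, t*e^{3*t}], [t*e^{3*t}, (-t^2 - 8*t + 2)*e^{3*t}/2, t*(t + 8)*e^{3*t}/2], [t*e^{3*t}, t*(-t - 8)*e^{3*t}/2, (t^2 + 8*t + 2)*e^{3*t}/2]]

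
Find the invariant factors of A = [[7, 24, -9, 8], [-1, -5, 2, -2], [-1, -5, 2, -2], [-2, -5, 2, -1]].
x^3(x - 3)

The Jordan structure of A has elementary divisors x^3, (x - 3). Arranging the block sizes at each eigenvalue in decreasing order and taking row products gives the invariant factors.

Invariant factors (smallest first, each dividing the next): x^3(x - 3).

Check: the last factor x^3(x - 3) is the minimal polynomial, and the product x^3(x - 3) is the characteristic polynomial.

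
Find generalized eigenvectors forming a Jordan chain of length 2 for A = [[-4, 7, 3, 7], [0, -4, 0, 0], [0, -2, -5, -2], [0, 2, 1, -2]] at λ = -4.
We seek v_1 ∈ ker((A + 4I)^2) \ ker(A + 4I), then set v_{i+1} = (A + 4I) v_i.

One such chain is v_1 = [[-2, 1, -2, 0]]^T, v_2 = [[1, 0, 0, 0]]^T. Check: (A + 4I) v_2 = [[0, 0, 0, 0]]^T = 0.

v_1 = [[-2, 1, -2, 0]]^T, v_2 = [[1, 0, 0, 0]]^T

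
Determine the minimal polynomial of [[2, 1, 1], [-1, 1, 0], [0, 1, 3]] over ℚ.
The characteristic polynomial factors as (x - 2)^3. The minimal polynomial is ∏(x - λ)^{k_λ} where k_λ is the size of the largest Jordan block at λ.

For λ = 2: rank(A - 2I) = 2, and the largest Jordan block has size 3 (the smallest k with rank((A - 2I)^k) = rank((A - 2I)^(k+1))).

So m_A(x) = (x - 2)^3.

m_A(x) = (x - 2)^3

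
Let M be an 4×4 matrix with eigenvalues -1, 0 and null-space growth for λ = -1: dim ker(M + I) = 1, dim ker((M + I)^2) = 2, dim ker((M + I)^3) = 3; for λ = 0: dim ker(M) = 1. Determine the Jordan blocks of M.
λ = -1: successive nullity increments [1, 1, 1] count blocks of size ≥ k; block sizes are [3].
λ = 0: successive nullity increments [1] count blocks of size ≥ k; block sizes are [1].

Jordan blocks: (-1, 3), (0, 1)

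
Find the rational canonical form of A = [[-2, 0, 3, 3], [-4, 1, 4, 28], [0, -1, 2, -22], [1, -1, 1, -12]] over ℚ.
The invariant factors of A (the non-unit diagonal entries of the Smith normal form of xI - A over ℚ[x]) are x(x + 1)(x + 5)^2, each dividing the next. The characteristic polynomial is their product, x(x + 1)(x + 5)^2.

The rational canonical form is the block-diagonal matrix of companion matrices C(f_i):
R = [[0, 0, 0, 0], [1, 0, 0, -25], [0, 1, 0, -35], [0, 0, 1, -11]].

R = [[0, 0, 0, 0], [1, 0, 0, -25], [0, 1, 0, -35], [0, 0, 1, -11]]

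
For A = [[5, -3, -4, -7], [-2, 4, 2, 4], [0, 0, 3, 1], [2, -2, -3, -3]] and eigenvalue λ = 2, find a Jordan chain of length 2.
v_1 = [[0, 1, -1, 0]]^T, v_2 = [[1, 0, -1, 1]]^T

We seek v_1 ∈ ker((A - 2I)^2) \ ker(A - 2I), then set v_{i+1} = (A - 2I) v_i.

One such chain is v_1 = [[0, 1, -1, 0]]^T, v_2 = [[1, 0, -1, 1]]^T. Check: (A - 2I) v_2 = [[0, 0, 0, 0]]^T = 0.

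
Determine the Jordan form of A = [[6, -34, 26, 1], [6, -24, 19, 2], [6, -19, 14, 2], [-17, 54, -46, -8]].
The characteristic polynomial is det(xI - A) = (x + 1)^2(x + 5)^2, so the eigenvalues are -5 (algebraic multiplicity 2), -1 (algebraic multiplicity 2).

For λ = -5: rank(A + 5I) = 3, rank((A + 5I)^2) = 2. The eigenspace has dimension 4 - 3 = 1, so there is 1 Jordan block; the rank sequence gives block sizes [2].

For λ = -1: rank(A + I) = 3, rank((A + I)^2) = 2. The eigenspace has dimension 4 - 3 = 1, so there is 1 Jordan block; the rank sequence gives block sizes [2].

Assembling the blocks gives the Jordan form J above.

J = [[-5, 1, 0, 0], [0, -5, 0, 0], [0, 0, -1, 1], [0, 0, 0, -1]]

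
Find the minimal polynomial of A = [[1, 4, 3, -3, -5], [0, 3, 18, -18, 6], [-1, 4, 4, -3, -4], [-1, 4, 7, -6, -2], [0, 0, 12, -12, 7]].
m_A(x) = (x - 3)(x - 1)^3

The characteristic polynomial factors as (x - 3)^2(x - 1)^3. The minimal polynomial is ∏(x - λ)^{k_λ} where k_λ is the size of the largest Jordan block at λ.

For λ = 1: rank(A - I) = 4, and the largest Jordan block has size 3 (the smallest k with rank((A - I)^k) = rank((A - I)^(k+1))).
For λ = 3: rank(A - 3I) = 3, and the largest Jordan block has size 1 (the smallest k with rank((A - 3I)^k) = rank((A - 3I)^(k+1))).

So m_A(x) = (x - 3)(x - 1)^3.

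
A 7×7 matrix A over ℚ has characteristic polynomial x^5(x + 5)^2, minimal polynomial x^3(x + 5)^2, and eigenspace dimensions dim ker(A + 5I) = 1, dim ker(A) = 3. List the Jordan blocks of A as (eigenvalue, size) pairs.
Jordan blocks: (-5, 2), (0, 3), (0, 1), (0, 1)

λ = -5: algebraic multiplicity 2 (exponent in χ_A), largest block size 2 (exponent in m_A), 1 block (geometric multiplicity). This forces block sizes [2].
λ = 0: algebraic multiplicity 5 (exponent in χ_A), largest block size 3 (exponent in m_A), 3 blocks (geometric multiplicity). These force block sizes [3, 1, 1].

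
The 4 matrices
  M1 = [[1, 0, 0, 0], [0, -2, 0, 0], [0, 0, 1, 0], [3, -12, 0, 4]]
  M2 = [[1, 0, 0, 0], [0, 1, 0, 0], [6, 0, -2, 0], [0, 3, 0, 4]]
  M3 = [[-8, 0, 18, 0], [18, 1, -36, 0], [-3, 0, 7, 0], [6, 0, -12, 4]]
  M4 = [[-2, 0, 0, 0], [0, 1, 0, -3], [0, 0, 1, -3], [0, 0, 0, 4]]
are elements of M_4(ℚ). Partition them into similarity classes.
Characteristic polynomials: χ_{M1} = (x - 4)(x - 1)^2(x + 2), χ_{M2} = (x - 4)(x - 1)^2(x + 2), χ_{M3} = (x - 4)(x - 1)^2(x + 2), χ_{M4} = (x - 4)(x - 1)^2(x + 2).

{M1, M2, M3, M4}: invariant factors x - 1, (x - 4)(x - 1)(x + 2).

Matrices are similar if and only if their invariant-factor lists agree; the partition into similarity classes is {M1, M2, M3, M4}.

1 class: {M1, M2, M3, M4}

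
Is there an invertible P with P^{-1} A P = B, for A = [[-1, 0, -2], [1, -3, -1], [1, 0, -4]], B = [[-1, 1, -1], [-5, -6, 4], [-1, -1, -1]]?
No.

Both have characteristic polynomial (x + 2)(x + 3)^2, but the minimal polynomial of A is (x + 2)(x + 3) while the minimal polynomial of B is (x + 2)(x + 3)^2. The minimal polynomial is a similarity invariant, so A and B are not similar.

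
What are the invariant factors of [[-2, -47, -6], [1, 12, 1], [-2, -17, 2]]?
(x - 4)^3

The Jordan structure of A has elementary divisors (x - 4)^3. Arranging the block sizes at each eigenvalue in decreasing order and taking row products gives the invariant factors.

Invariant factors (smallest first, each dividing the next): (x - 4)^3.

Check: the last factor (x - 4)^3 is the minimal polynomial, and the product (x - 4)^3 is the characteristic polynomial.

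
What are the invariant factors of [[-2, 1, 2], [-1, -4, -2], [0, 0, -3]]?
x + 3, (x + 3)^2

The Jordan structure of A has elementary divisors (x + 3)^2, (x + 3). Arranging the block sizes at each eigenvalue in decreasing order and taking row products gives the invariant factors.

Invariant factors (smallest first, each dividing the next): x + 3, (x + 3)^2.

Check: the last factor (x + 3)^2 is the minimal polynomial, and the product (x + 3)^3 is the characteristic polynomial.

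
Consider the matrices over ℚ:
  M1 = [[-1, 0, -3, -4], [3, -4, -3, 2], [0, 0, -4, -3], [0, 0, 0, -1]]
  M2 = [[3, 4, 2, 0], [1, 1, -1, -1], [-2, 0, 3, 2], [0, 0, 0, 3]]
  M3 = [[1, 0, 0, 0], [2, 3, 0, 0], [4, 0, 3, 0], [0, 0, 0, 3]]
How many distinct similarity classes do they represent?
3 classes: {M1}, {M2}, {M3}

Characteristic polynomials: χ_{M1} = (x + 1)^2(x + 4)^2, χ_{M2} = (x - 3)^3(x - 1), χ_{M3} = (x - 3)^3(x - 1).

{M1}: invariant factors x + 4, (x + 1)^2(x + 4).

{M2}: invariant factors x - 3, (x - 3)^2(x - 1).

{M3}: invariant factors x - 3, x - 3, (x - 3)(x - 1).

Matrices are similar if and only if their invariant-factor lists agree; the partition into similarity classes is {M1}, {M2}, {M3}.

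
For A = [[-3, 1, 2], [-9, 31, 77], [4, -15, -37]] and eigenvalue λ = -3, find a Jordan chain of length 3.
We seek v_1 ∈ ker((A + 3I)^3) \ ker((A + 3I)^2), then set v_{i+1} = (A + 3I) v_i.

One such chain is v_1 = [[0, -2, 1]]^T, v_2 = [[0, 9, -4]]^T, v_3 = [[1, -2, 1]]^T. Check: (A + 3I) v_3 = [[0, 0, 0]]^T = 0.

v_1 = [[0, -2, 1]]^T, v_2 = [[0, 9, -4]]^T, v_3 = [[1, -2, 1]]^T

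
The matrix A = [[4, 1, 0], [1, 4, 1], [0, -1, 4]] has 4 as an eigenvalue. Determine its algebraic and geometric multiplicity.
The characteristic polynomial is (x - 4)^3, so the factor x - 4 appears with exponent 3: the algebraic multiplicity is 3.

rank(A - 4I) = 2, so the eigenspace has dimension 3 - 2 = 1: the geometric multiplicity is 1.

Since 1 < 3, A is not diagonalizable.

algebraic multiplicity 3, geometric multiplicity 1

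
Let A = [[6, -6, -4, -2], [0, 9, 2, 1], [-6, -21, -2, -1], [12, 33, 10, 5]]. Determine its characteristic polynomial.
χ_A(x) = x(x - 6)^3

xI - A = [[x - 6, 6, 4, 2], [0, x - 9, -2, -1], [6, 21, x + 2, 1], [-12, -33, -10, x - 5]].

Expanding det(xI - A) along the first row:
det(xI - A) = + (x - 6)·det([[x - 9, -2, -1], [21, x + 2, 1], [-33, -10, x - 5]]) - (6)·det([[0, -2, -1], [6, x + 2, 1], [-12, -10, x - 5]]) + (4)·det([[0, x - 9, -1], [6, 21, 1], [-12, -33, x - 5]]) - (2)·det([[0, x - 9, -2], [6, 21, x + 2], [-12, -33, -10]]).

Evaluating gives χ_A(x) = x^4 - 18x^3 + 108x^2 - 216x = x(x - 6)^3.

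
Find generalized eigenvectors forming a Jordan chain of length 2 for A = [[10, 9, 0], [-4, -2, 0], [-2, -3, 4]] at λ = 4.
We seek v_1 ∈ ker((A - 4I)^2) \ ker(A - 4I), then set v_{i+1} = (A - 4I) v_i.

One such chain is v_1 = [[-2, 1, 0]]^T, v_2 = [[-3, 2, 1]]^T. Check: (A - 4I) v_2 = [[0, 0, 0]]^T = 0.

v_1 = [[-2, 1, 0]]^T, v_2 = [[-3, 2, 1]]^T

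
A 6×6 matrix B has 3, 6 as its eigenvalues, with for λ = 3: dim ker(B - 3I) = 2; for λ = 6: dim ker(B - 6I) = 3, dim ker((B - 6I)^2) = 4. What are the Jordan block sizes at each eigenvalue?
Jordan blocks: (3, 1), (3, 1), (6, 2), (6, 1), (6, 1)

λ = 3: successive nullity increments [2] count blocks of size ≥ k; block sizes are [1, 1].
λ = 6: successive nullity increments [3, 1] count blocks of size ≥ k; block sizes are [2, 1, 1].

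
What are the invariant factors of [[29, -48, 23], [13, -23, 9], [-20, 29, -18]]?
The Jordan structure of A has elementary divisors (x + 4)^3. Arranging the block sizes at each eigenvalue in decreasing order and taking row products gives the invariant factors.

Invariant factors (smallest first, each dividing the next): (x + 4)^3.

Check: the last factor (x + 4)^3 is the minimal polynomial, and the product (x + 4)^3 is the characteristic polynomial.

(x + 4)^3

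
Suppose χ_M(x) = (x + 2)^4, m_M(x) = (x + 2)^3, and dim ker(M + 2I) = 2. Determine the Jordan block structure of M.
Jordan blocks: (-2, 3), (-2, 1)

λ = -2: algebraic multiplicity 4 (exponent in χ_M), largest block size 3 (exponent in m_M), 2 blocks (geometric multiplicity). These force block sizes [3, 1].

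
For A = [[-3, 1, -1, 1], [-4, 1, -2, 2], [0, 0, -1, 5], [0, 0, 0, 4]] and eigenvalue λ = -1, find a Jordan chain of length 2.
v_1 = [[0, 1, 0, 0]]^T, v_2 = [[1, 2, 0, 0]]^T

We seek v_1 ∈ ker((A + I)^2) \ ker(A + I), then set v_{i+1} = (A + I) v_i.

One such chain is v_1 = [[0, 1, 0, 0]]^T, v_2 = [[1, 2, 0, 0]]^T. Check: (A + I) v_2 = [[0, 0, 0, 0]]^T = 0.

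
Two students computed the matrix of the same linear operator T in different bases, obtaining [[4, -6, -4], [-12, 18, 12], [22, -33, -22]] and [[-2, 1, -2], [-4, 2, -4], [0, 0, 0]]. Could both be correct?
Two matrices over a field are similar if and only if they have the same invariant factors.

Both A and B have characteristic polynomial x^3 and minimal polynomial x^2. Computing further, both have invariant factors x, x^2. Hence A and B are similar.

Yes.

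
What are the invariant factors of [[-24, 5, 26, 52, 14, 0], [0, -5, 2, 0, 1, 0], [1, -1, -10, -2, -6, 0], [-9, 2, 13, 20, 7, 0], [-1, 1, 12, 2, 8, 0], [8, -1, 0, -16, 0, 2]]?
x - 2, (x - 2)^2(x + 5)^3

The Jordan structure of A has elementary divisors (x + 5)^3, (x - 2)^2, (x - 2). Arranging the block sizes at each eigenvalue in decreasing order and taking row products gives the invariant factors.

Invariant factors (smallest first, each dividing the next): x - 2, (x - 2)^2(x + 5)^3.

Check: the last factor (x - 2)^2(x + 5)^3 is the minimal polynomial, and the product (x - 2)^3(x + 5)^3 is the characteristic polynomial.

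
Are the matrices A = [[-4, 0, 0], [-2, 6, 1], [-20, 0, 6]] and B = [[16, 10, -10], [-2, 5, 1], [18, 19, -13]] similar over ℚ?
Two matrices over a field are similar if and only if they have the same invariant factors.

Both A and B have characteristic polynomial (x - 6)^2(x + 4) and minimal polynomial (x - 6)^2(x + 4). Computing further, both have invariant factors (x - 6)^2(x + 4). Hence A and B are similar.

Yes.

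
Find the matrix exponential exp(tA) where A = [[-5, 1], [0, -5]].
A has Jordan form J = [[-5, 1], [0, -5]] with A = PJP^{-1}, so e^{tA} = P e^{tJ} P^{-1}.

For a Jordan block J_k(λ), e^{tJ_k(λ)} = e^{λt} · (I + tN + t^2 N^2/2! + ... + t^{k-1} N^{k-1}/(k-1)!) where N is the nilpotent superdiagonal part.

Assembling the blocks and conjugating back gives the entries of e^{tA} as shown above.

e^{tA} = [[e^{-5*t}, t*e^{-5*t}], [0, e^{-5*t}]]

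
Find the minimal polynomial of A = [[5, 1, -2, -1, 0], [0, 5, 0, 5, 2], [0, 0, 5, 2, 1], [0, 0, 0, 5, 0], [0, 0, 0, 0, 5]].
m_A(x) = (x - 5)^3

The characteristic polynomial factors as (x - 5)^5. The minimal polynomial is ∏(x - λ)^{k_λ} where k_λ is the size of the largest Jordan block at λ.

For λ = 5: rank(A - 5I) = 3, and the largest Jordan block has size 3 (the smallest k with rank((A - 5I)^k) = rank((A - 5I)^(k+1))).

So m_A(x) = (x - 5)^3.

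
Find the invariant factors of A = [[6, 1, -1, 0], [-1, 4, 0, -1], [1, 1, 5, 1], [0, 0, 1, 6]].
The Jordan structure of A has elementary divisors (x - 5)^2, (x - 5), (x - 6). Arranging the block sizes at each eigenvalue in decreasing order and taking row products gives the invariant factors.

Invariant factors (smallest first, each dividing the next): x - 5, (x - 6)(x - 5)^2.

Check: the last factor (x - 6)(x - 5)^2 is the minimal polynomial, and the product (x - 6)(x - 5)^3 is the characteristic polynomial.

x - 5, (x - 6)(x - 5)^2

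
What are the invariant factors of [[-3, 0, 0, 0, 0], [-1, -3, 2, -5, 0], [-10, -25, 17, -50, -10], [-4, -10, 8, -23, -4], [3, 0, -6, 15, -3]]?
x + 3, x + 3, (x + 3)^3

The Jordan structure of A has elementary divisors (x + 3)^3, (x + 3), (x + 3). Arranging the block sizes at each eigenvalue in decreasing order and taking row products gives the invariant factors.

Invariant factors (smallest first, each dividing the next): x + 3, x + 3, (x + 3)^3.

Check: the last factor (x + 3)^3 is the minimal polynomial, and the product (x + 3)^5 is the characteristic polynomial.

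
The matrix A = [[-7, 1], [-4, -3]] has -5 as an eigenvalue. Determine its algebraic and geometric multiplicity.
The characteristic polynomial is (x + 5)^2, so the factor x + 5 appears with exponent 2: the algebraic multiplicity is 2.

rank(A + 5I) = 1, so the eigenspace has dimension 2 - 1 = 1: the geometric multiplicity is 1.

Since 1 < 2, A is not diagonalizable.

algebraic multiplicity 2, geometric multiplicity 1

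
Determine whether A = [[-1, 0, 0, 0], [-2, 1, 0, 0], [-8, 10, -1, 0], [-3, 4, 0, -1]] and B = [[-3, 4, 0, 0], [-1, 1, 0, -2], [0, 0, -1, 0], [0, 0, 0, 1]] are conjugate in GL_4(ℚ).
Two matrices over a field are similar if and only if they have the same invariant factors.

Both A and B have characteristic polynomial (x - 1)(x + 1)^3 and minimal polynomial (x - 1)(x + 1)^2. Computing further, both have invariant factors x + 1, (x - 1)(x + 1)^2. Hence A and B are similar.

Yes.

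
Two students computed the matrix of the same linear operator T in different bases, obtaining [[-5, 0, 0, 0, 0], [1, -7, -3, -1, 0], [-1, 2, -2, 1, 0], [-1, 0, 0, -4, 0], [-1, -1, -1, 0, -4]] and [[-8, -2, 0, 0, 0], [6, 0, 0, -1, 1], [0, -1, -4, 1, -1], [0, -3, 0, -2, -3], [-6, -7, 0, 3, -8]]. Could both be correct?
Yes.

Two matrices over a field are similar if and only if they have the same invariant factors.

Both A and B have characteristic polynomial (x + 4)^3(x + 5)^2 and minimal polynomial (x + 4)^2(x + 5). Computing further, both have invariant factors (x + 4)(x + 5), (x + 4)^2(x + 5). Hence A and B are similar.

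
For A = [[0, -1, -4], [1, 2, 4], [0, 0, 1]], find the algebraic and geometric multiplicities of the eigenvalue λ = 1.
algebraic multiplicity 3, geometric multiplicity 2

The characteristic polynomial is (x - 1)^3, so the factor x - 1 appears with exponent 3: the algebraic multiplicity is 3.

rank(A - I) = 1, so the eigenspace has dimension 3 - 1 = 2: the geometric multiplicity is 2.

Since 2 < 3, A is not diagonalizable.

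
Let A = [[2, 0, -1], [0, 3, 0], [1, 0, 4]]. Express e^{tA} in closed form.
e^{tA} = [[(1 - t)*e^{3*t}, 0, -t*e^{3*t}], [0, e^{3*t}, 0], [t*e^{3*t}, 0, (t + 1)*e^{3*t}]]

A has Jordan form J = [[3, 1, 0], [0, 3, 0], [0, 0, 3]] with A = PJP^{-1}, so e^{tA} = P e^{tJ} P^{-1}.

For a Jordan block J_k(λ), e^{tJ_k(λ)} = e^{λt} · (I + tN + t^2 N^2/2! + ... + t^{k-1} N^{k-1}/(k-1)!) where N is the nilpotent superdiagonal part.

Assembling the blocks and conjugating back gives the entries of e^{tA} as shown above.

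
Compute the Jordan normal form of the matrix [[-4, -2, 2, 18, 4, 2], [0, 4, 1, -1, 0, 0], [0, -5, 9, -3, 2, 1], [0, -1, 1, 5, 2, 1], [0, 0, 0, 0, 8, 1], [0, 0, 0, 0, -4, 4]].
The characteristic polynomial is det(xI - A) = (x - 6)^5(x + 4), so the eigenvalues are -4 (algebraic multiplicity 1), 6 (algebraic multiplicity 5).

For λ = -4: algebraic multiplicity 1 gives one 1×1 block.

For λ = 6: rank(A - 6I) = 4, rank((A - 6I)^2) = 2, rank((A - 6I)^3) = 1. The eigenspace has dimension 6 - 4 = 2, so there are 2 Jordan blocks; the rank sequence gives block sizes [3, 2].

Assembling the blocks gives the Jordan form J above.

J = [[-4, 0, 0, 0, 0, 0], [0, 6, 1, 0, 0, 0], [0, 0, 6, 1, 0, 0], [0, 0, 0, 6, 0, 0], [0, 0, 0, 0, 6, 1], [0, 0, 0, 0, 0, 6]]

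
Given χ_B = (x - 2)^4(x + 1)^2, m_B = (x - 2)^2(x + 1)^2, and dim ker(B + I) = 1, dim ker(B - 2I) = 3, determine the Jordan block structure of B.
Jordan blocks: (-1, 2), (2, 2), (2, 1), (2, 1)

λ = -1: algebraic multiplicity 2 (exponent in χ_B), largest block size 2 (exponent in m_B), 1 block (geometric multiplicity). This forces block sizes [2].
λ = 2: algebraic multiplicity 4 (exponent in χ_B), largest block size 2 (exponent in m_B), 3 blocks (geometric multiplicity). These force block sizes [2, 1, 1].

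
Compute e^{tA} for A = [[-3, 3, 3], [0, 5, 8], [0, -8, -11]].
A has Jordan form J = [[-3, 1, 0], [0, -3, 0], [0, 0, -3]] with A = PJP^{-1}, so e^{tA} = P e^{tJ} P^{-1}.

For a Jordan block J_k(λ), e^{tJ_k(λ)} = e^{λt} · (I + tN + t^2 N^2/2! + ... + t^{k-1} N^{k-1}/(k-1)!) where N is the nilpotent superdiagonal part.

Assembling the blocks and conjugating back gives the entries of e^{tA} as shown above.

e^{tA} = [[e^{-3*t}, 3*t*e^{-3*t}, 3*t*e^{-3*t}], [0, (8*t + 1)*e^{-3*t}, 8*t*e^{-3*t}], [0, -8*t*e^{-3*t}, (1 - 8*t)*e^{-3*t}]]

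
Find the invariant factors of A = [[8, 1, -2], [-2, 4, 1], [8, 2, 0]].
(x - 4)^3

The Jordan structure of A has elementary divisors (x - 4)^3. Arranging the block sizes at each eigenvalue in decreasing order and taking row products gives the invariant factors.

Invariant factors (smallest first, each dividing the next): (x - 4)^3.

Check: the last factor (x - 4)^3 is the minimal polynomial, and the product (x - 4)^3 is the characteristic polynomial.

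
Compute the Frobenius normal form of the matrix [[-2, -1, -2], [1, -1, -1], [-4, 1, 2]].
The invariant factors of A (the non-unit diagonal entries of the Smith normal form of xI - A over ℚ[x]) are (x - 3)(x^2 + 4x + 2), each dividing the next. The characteristic polynomial is their product, (x - 3)(x^2 + 4x + 2).

The rational canonical form is the block-diagonal matrix of companion matrices C(f_i):
R = [[0, 0, 6], [1, 0, 10], [0, 1, -1]].

Note the characteristic polynomial does not split into linear factors over ℚ, so A has no Jordan form over ℚ; the rational canonical form exists over any field.

R = [[0, 0, 6], [1, 0, 10], [0, 1, -1]]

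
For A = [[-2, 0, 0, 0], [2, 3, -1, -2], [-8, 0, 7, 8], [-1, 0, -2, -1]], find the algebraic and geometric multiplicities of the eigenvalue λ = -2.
The characteristic polynomial is (x - 3)^3(x + 2), so the factor x + 2 appears with exponent 1: the algebraic multiplicity is 1.

rank(A + 2I) = 3, so the eigenspace has dimension 4 - 3 = 1: the geometric multiplicity is 1.

algebraic multiplicity 1, geometric multiplicity 1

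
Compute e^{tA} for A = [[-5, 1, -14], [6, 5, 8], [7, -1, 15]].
e^{tA} = [[(4*t^2 - 10*t + 1)*e^{5*t}, t*(2*t + 1)*e^{5*t}, 2*t*(2*t - 7)*e^{5*t}], [2*t*(3 - t)*e^{5*t}, (1 - t^2)*e^{5*t}, 2*t*(4 - t)*e^{5*t}], [t*(7 - 3*t)*e^{5*t}, t*(-3*t - 2)*e^{5*t}/2, (-3*t^2 + 10*t + 1)*e^{5*t}]]

A has Jordan form J = [[5, 1, 0], [0, 5, 1], [0, 0, 5]] with A = PJP^{-1}, so e^{tA} = P e^{tJ} P^{-1}.

For a Jordan block J_k(λ), e^{tJ_k(λ)} = e^{λt} · (I + tN + t^2 N^2/2! + ... + t^{k-1} N^{k-1}/(k-1)!) where N is the nilpotent superdiagonal part.

Assembling the blocks and conjugating back gives the entries of e^{tA} as shown above.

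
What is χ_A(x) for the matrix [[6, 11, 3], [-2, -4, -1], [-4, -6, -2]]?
χ_A(x) = x^3

xI - A = [[x - 6, -11, -3], [2, x + 4, 1], [4, 6, x + 2]].

Expanding det(xI - A) along the first row:
det(xI - A) = + (x - 6)·det([[x + 4, 1], [6, x + 2]]) - (-11)·det([[2, 1], [4, x + 2]]) + (-3)·det([[2, x + 4], [4, 6]]).

Evaluating gives χ_A(x) = x^3.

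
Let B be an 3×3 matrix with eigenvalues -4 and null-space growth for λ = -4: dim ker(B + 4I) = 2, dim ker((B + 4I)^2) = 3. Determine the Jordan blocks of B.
Jordan blocks: (-4, 2), (-4, 1)

λ = -4: successive nullity increments [2, 1] count blocks of size ≥ k; block sizes are [2, 1].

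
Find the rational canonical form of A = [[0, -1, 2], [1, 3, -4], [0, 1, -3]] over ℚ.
The invariant factors of A (the non-unit diagonal entries of the Smith normal form of xI - A over ℚ[x]) are x^3 - 4x + 1, each dividing the next. The characteristic polynomial is their product, x^3 - 4x + 1.

The rational canonical form is the block-diagonal matrix of companion matrices C(f_i):
R = [[0, 0, -1], [1, 0, 4], [0, 1, 0]].

Note the characteristic polynomial does not split into linear factors over ℚ, so A has no Jordan form over ℚ; the rational canonical form exists over any field.

R = [[0, 0, -1], [1, 0, 4], [0, 1, 0]]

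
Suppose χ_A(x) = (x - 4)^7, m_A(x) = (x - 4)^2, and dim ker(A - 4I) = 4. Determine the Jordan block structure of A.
Jordan blocks: (4, 2), (4, 2), (4, 2), (4, 1)

λ = 4: algebraic multiplicity 7 (exponent in χ_A), largest block size 2 (exponent in m_A), 4 blocks (geometric multiplicity). These force block sizes [2, 2, 2, 1].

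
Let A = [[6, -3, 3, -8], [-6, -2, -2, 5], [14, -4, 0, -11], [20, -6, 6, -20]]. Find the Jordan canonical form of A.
J = [[-4, 1, 0, 0], [0, -4, 0, 0], [0, 0, -4, 1], [0, 0, 0, -4]]

The characteristic polynomial is det(xI - A) = (x + 4)^4, so the eigenvalues are -4 (algebraic multiplicity 4).

For λ = -4: rank(A + 4I) = 2, rank((A + 4I)^2) = 0. The eigenspace has dimension 4 - 2 = 2, so there are 2 Jordan blocks; the rank sequence gives block sizes [2, 2].

Assembling the blocks gives the Jordan form J above.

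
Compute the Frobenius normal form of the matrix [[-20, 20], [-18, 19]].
The invariant factors of A (the non-unit diagonal entries of the Smith normal form of xI - A over ℚ[x]) are (x - 4)(x + 5), each dividing the next. The characteristic polynomial is their product, (x - 4)(x + 5).

The rational canonical form is the block-diagonal matrix of companion matrices C(f_i):
R = [[0, 20], [1, -1]].

R = [[0, 20], [1, -1]]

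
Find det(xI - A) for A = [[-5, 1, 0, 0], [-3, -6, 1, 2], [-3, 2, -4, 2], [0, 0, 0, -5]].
χ_A(x) = (x + 5)^4

xI - A = [[x + 5, -1, 0, 0], [3, x + 6, -1, -2], [3, -2, x + 4, -2], [0, 0, 0, x + 5]].

Expanding det(xI - A) along the first row:
det(xI - A) = + (x + 5)·det([[x + 6, -1, -2], [-2, x + 4, -2], [0, 0, x + 5]]) - (-1)·det([[3, -1, -2], [3, x + 4, -2], [0, 0, x + 5]]) + (0)·det([[3, x + 6, -2], [3, -2, -2], [0, 0, x + 5]]) - (0)·det([[3, x + 6, -1], [3, -2, x + 4], [0, 0, 0]]).

Evaluating gives χ_A(x) = x^4 + 20x^3 + 150x^2 + 500x + 625 = (x + 5)^4.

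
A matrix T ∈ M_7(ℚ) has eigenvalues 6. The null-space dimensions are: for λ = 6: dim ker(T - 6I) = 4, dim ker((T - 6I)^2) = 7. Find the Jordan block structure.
Jordan blocks: (6, 2), (6, 2), (6, 2), (6, 1)

λ = 6: successive nullity increments [4, 3] count blocks of size ≥ k; block sizes are [2, 2, 2, 1].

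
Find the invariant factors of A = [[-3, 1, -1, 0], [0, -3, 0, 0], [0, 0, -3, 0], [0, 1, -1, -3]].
x + 3, x + 3, (x + 3)^2

The Jordan structure of A has elementary divisors (x + 3)^2, (x + 3), (x + 3). Arranging the block sizes at each eigenvalue in decreasing order and taking row products gives the invariant factors.

Invariant factors (smallest first, each dividing the next): x + 3, x + 3, (x + 3)^2.

Check: the last factor (x + 3)^2 is the minimal polynomial, and the product (x + 3)^4 is the characteristic polynomial.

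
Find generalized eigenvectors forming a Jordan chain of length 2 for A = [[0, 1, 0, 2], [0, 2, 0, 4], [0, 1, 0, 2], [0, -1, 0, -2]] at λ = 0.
We seek v_1 ∈ ker(A^2) \ ker(A), then set v_{i+1} = A v_i.

One such chain is v_1 = [[0, 1, -1, 0]]^T, v_2 = [[1, 2, 1, -1]]^T. Check: A v_2 = [[0, 0, 0, 0]]^T = 0.

v_1 = [[0, 1, -1, 0]]^T, v_2 = [[1, 2, 1, -1]]^T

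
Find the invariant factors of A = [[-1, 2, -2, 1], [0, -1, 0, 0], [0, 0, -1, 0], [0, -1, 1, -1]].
x + 1, (x + 1)^3

The Jordan structure of A has elementary divisors (x + 1)^3, (x + 1). Arranging the block sizes at each eigenvalue in decreasing order and taking row products gives the invariant factors.

Invariant factors (smallest first, each dividing the next): x + 1, (x + 1)^3.

Check: the last factor (x + 1)^3 is the minimal polynomial, and the product (x + 1)^4 is the characteristic polynomial.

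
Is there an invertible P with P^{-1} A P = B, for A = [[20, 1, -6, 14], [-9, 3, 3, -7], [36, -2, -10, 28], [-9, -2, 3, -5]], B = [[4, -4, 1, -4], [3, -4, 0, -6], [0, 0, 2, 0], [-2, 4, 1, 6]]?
Yes.

Two matrices over a field are similar if and only if they have the same invariant factors.

Both A and B have characteristic polynomial (x - 2)^4 and minimal polynomial (x - 2)^3. Computing further, both have invariant factors x - 2, (x - 2)^3. Hence A and B are similar.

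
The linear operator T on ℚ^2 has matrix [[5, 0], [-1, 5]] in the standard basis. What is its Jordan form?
The characteristic polynomial is det(xI - A) = (x - 5)^2, so the eigenvalues are 5 (algebraic multiplicity 2).

For λ = 5: rank(A - 5I) = 1, rank((A - 5I)^2) = 0. The eigenspace has dimension 2 - 1 = 1, so there is 1 Jordan block; the rank sequence gives block sizes [2].

Assembling the blocks gives the Jordan form J above.

J = [[5, 1], [0, 5]]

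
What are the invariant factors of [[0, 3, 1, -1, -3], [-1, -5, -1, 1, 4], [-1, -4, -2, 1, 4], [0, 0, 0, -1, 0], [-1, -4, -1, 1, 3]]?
The Jordan structure of A has elementary divisors (x + 1)^3, (x + 1), (x + 1). Arranging the block sizes at each eigenvalue in decreasing order and taking row products gives the invariant factors.

Invariant factors (smallest first, each dividing the next): x + 1, x + 1, (x + 1)^3.

Check: the last factor (x + 1)^3 is the minimal polynomial, and the product (x + 1)^5 is the characteristic polynomial.

x + 1, x + 1, (x + 1)^3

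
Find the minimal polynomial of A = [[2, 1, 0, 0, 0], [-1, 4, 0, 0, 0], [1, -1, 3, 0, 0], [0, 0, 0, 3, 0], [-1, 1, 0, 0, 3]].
The characteristic polynomial factors as (x - 3)^5. The minimal polynomial is ∏(x - λ)^{k_λ} where k_λ is the size of the largest Jordan block at λ.

For λ = 3: rank(A - 3I) = 1, and the largest Jordan block has size 2 (the smallest k with rank((A - 3I)^k) = rank((A - 3I)^(k+1))).

So m_A(x) = (x - 3)^2.

m_A(x) = (x - 3)^2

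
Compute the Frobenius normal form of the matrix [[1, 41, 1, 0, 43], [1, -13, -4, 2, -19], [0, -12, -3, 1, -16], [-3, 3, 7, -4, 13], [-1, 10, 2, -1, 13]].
R = [[0, 0, 0, 0, 18], [1, 0, 0, 0, -15], [0, 1, 0, 0, -16], [0, 0, 1, 0, -12], [0, 0, 0, 1, -6]]

The invariant factors of A (the non-unit diagonal entries of the Smith normal form of xI - A over ℚ[x]) are (x + 3)^2(x^3 + 3x - 2), each dividing the next. The characteristic polynomial is their product, (x + 3)^2(x^3 + 3x - 2).

The rational canonical form is the block-diagonal matrix of companion matrices C(f_i):
R = [[0, 0, 0, 0, 18], [1, 0, 0, 0, -15], [0, 1, 0, 0, -16], [0, 0, 1, 0, -12], [0, 0, 0, 1, -6]].

Note the characteristic polynomial does not split into linear factors over ℚ, so A has no Jordan form over ℚ; the rational canonical form exists over any field.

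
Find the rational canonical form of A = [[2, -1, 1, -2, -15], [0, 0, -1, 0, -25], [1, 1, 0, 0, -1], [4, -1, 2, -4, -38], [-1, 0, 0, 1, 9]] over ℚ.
The invariant factors of A (the non-unit diagonal entries of the Smith normal form of xI - A over ℚ[x]) are (x - 6)(x - 1)(x^3 - x - 5), each dividing the next. The characteristic polynomial is their product, (x - 6)(x - 1)(x^3 - x - 5).

The rational canonical form is the block-diagonal matrix of companion matrices C(f_i):
R = [[0, 0, 0, 0, 30], [1, 0, 0, 0, -29], [0, 1, 0, 0, -2], [0, 0, 1, 0, -5], [0, 0, 0, 1, 7]].

Note the characteristic polynomial does not split into linear factors over ℚ, so A has no Jordan form over ℚ; the rational canonical form exists over any field.

R = [[0, 0, 0, 0, 30], [1, 0, 0, 0, -29], [0, 1, 0, 0, -2], [0, 0, 1, 0, -5], [0, 0, 0, 1, 7]]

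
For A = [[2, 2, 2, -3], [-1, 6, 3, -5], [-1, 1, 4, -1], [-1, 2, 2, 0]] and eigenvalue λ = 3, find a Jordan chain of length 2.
v_1 = [[0, 2, -1, 0]]^T, v_2 = [[2, 3, 1, 2]]^T

We seek v_1 ∈ ker((A - 3I)^2) \ ker(A - 3I), then set v_{i+1} = (A - 3I) v_i.

One such chain is v_1 = [[0, 2, -1, 0]]^T, v_2 = [[2, 3, 1, 2]]^T. Check: (A - 3I) v_2 = [[0, 0, 0, 0]]^T = 0.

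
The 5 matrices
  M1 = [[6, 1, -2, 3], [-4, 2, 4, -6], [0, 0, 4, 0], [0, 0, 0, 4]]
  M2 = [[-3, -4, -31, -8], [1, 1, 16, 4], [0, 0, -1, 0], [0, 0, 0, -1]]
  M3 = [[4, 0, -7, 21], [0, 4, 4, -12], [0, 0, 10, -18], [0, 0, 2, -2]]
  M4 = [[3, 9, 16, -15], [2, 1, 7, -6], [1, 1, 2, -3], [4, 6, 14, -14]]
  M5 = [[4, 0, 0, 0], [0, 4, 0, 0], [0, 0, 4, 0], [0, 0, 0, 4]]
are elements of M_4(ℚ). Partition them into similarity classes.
4 classes: {M1, M3}, {M2}, {M4}, {M5}

Characteristic polynomials: χ_{M1} = (x - 4)^4, χ_{M2} = (x + 1)^4, χ_{M3} = (x - 4)^4, χ_{M4} = (x + 2)^4, χ_{M5} = (x - 4)^4.

{M1, M3}: invariant factors x - 4, x - 4, (x - 4)^2.

{M2}: invariant factors x + 1, (x + 1)^3.

{M4}: invariant factors x + 2, (x + 2)^3.

{M5}: invariant factors x - 4, x - 4, x - 4, x - 4.

Matrices are similar if and only if their invariant-factor lists agree; the partition into similarity classes is {M1, M3}, {M2}, {M4}, {M5}.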